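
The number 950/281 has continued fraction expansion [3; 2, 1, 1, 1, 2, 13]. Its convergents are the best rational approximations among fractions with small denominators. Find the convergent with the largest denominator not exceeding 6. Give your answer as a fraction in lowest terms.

17/5

a_0 = 3: 3/1  (≤ bound)
a_1 = 2: 7/2  (≤ bound)
a_2 = 1: 10/3  (≤ bound)
a_3 = 1: 17/5  (≤ bound)
a_4 = 1: 27/8  (> 6, stop)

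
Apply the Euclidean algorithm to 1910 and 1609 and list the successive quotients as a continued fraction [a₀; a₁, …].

Run the Euclidean algorithm, recording each quotient:
⌊1910/1609⌋ = 1, remainder 301
⌊1609/301⌋ = 5, remainder 104
⌊301/104⌋ = 2, remainder 93
⌊104/93⌋ = 1, remainder 11
⌊93/11⌋ = 8, remainder 5
⌊11/5⌋ = 2, remainder 1
⌊5/1⌋ = 5, remainder 0

[1; 5, 2, 1, 8, 2, 5]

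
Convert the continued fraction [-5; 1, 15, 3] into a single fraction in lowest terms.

-199/49

Start with 3.
15 + 1/(3/1) = 15 + 1/3 = 46/3
1 + 1/(46/3) = 1 + 3/46 = 49/46
-5 + 1/(49/46) = -5 + 46/49 = -199/49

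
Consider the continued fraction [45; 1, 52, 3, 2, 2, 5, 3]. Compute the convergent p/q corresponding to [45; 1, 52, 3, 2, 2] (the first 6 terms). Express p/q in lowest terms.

Start with 2.
2 + 1/(2/1) = 2 + 1/2 = 5/2
3 + 1/(5/2) = 3 + 2/5 = 17/5
52 + 1/(17/5) = 52 + 5/17 = 889/17
1 + 1/(889/17) = 1 + 17/889 = 906/889
45 + 1/(906/889) = 45 + 889/906 = 41659/906

41659/906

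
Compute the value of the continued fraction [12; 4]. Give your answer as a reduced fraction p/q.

Start with 4.
12 + 1/(4/1) = 12 + 1/4 = 49/4

49/4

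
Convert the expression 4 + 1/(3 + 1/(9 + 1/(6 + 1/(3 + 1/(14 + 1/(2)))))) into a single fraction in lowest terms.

Start with 2.
14 + 1/(2/1) = 14 + 1/2 = 29/2
3 + 1/(29/2) = 3 + 2/29 = 89/29
6 + 1/(89/29) = 6 + 29/89 = 563/89
9 + 1/(563/89) = 9 + 89/563 = 5156/563
3 + 1/(5156/563) = 3 + 563/5156 = 16031/5156
4 + 1/(16031/5156) = 4 + 5156/16031 = 69280/16031

69280/16031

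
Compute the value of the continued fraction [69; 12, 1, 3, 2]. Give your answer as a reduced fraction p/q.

7944/115

Start with 2.
3 + 1/(2/1) = 3 + 1/2 = 7/2
1 + 1/(7/2) = 1 + 2/7 = 9/7
12 + 1/(9/7) = 12 + 7/9 = 115/9
69 + 1/(115/9) = 69 + 9/115 = 7944/115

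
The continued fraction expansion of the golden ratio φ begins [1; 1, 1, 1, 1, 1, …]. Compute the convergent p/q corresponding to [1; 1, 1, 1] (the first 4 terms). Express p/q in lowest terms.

Work from the innermost term outward:
Start with 1.
1 + 1/(1/1) = 1 + 1/1 = 2/1
1 + 1/(2/1) = 1 + 1/2 = 3/2
1 + 1/(3/2) = 1 + 2/3 = 5/3

5/3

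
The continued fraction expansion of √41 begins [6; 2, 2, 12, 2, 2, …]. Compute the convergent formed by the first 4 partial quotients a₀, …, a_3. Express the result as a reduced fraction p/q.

397/62

a_0 = 6: 6/1
a_1 = 2: 13/2
a_2 = 2: 32/5
a_3 = 12: 397/62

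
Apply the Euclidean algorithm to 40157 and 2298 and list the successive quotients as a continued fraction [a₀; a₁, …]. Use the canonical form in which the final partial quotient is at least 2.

Repeatedly divide and take the remainder:
40157 = 17·2298 + 1091, so a_0 = 17
2298 = 2·1091 + 116, so a_1 = 2
1091 = 9·116 + 47, so a_2 = 9
116 = 2·47 + 22, so a_3 = 2
47 = 2·22 + 3, so a_4 = 2
22 = 7·3 + 1, so a_5 = 7
3 = 3·1 + 0, so a_6 = 3

[17; 2, 9, 2, 2, 7, 3]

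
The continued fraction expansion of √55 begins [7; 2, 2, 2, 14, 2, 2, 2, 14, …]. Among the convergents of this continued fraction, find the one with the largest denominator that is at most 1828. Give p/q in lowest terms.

List convergents until the denominator exceeds the bound:
a_0 = 7: 7/1  (≤ bound)
a_1 = 2: 15/2  (≤ bound)
a_2 = 2: 37/5  (≤ bound)
a_3 = 2: 89/12  (≤ bound)
a_4 = 14: 1283/173  (≤ bound)
a_5 = 2: 2655/358  (≤ bound)
a_6 = 2: 6593/889  (≤ bound)
a_7 = 2: 15841/2136  (> 1828, stop)

6593/889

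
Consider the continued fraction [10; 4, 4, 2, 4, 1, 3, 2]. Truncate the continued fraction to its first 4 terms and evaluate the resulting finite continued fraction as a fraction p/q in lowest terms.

389/38

Starting at the tail and folding back:
Start with 2.
4 + 1/(2/1) = 4 + 1/2 = 9/2
4 + 1/(9/2) = 4 + 2/9 = 38/9
10 + 1/(38/9) = 10 + 9/38 = 389/38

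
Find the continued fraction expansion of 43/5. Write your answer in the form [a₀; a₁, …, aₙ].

43 = 8·5 + 3, so a_0 = 8
5 = 1·3 + 2, so a_1 = 1
3 = 1·2 + 1, so a_2 = 1
2 = 2·1 + 0, so a_3 = 2

[8; 1, 1, 2]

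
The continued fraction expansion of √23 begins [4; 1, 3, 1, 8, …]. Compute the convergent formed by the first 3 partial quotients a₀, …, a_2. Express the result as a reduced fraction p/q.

Use the convergent recurrence hₖ = aₖ·hₖ₋₁ + hₖ₋₂ (and likewise for the denominators kₖ):
a_0 = 4: 4/1
a_1 = 1: 5/1
a_2 = 3: 19/4

19/4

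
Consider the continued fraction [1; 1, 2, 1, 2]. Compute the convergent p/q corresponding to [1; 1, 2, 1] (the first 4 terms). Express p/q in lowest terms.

7/4

a_0 = 1: 1/1
a_1 = 1: 2/1
a_2 = 2: 5/3
a_3 = 1: 7/4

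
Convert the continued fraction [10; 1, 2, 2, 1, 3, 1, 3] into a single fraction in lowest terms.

Start with 3.
1 + 1/(3/1) = 1 + 1/3 = 4/3
3 + 1/(4/3) = 3 + 3/4 = 15/4
1 + 1/(15/4) = 1 + 4/15 = 19/15
2 + 1/(19/15) = 2 + 15/19 = 53/19
2 + 1/(53/19) = 2 + 19/53 = 125/53
1 + 1/(125/53) = 1 + 53/125 = 178/125
10 + 1/(178/125) = 10 + 125/178 = 1905/178

1905/178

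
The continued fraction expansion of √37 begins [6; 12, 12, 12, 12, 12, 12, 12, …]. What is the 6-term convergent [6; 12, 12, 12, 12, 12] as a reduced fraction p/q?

Compute successive convergents:
a_0 = 6: 6/1
a_1 = 12: 73/12
a_2 = 12: 882/145
a_3 = 12: 10657/1752
a_4 = 12: 128766/21169
a_5 = 12: 1555849/255780

1555849/255780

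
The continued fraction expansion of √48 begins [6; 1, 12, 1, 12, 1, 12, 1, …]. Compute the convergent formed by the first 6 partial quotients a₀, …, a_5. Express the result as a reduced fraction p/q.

Build up convergents one term at a time:
a_0 = 6: 6/1
a_1 = 1: 7/1
a_2 = 12: 90/13
a_3 = 1: 97/14
a_4 = 12: 1254/181
a_5 = 1: 1351/195

1351/195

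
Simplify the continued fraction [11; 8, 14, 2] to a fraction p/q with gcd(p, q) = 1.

a_0 = 11: 11/1
a_1 = 8: 89/8
a_2 = 14: 1257/113
a_3 = 2: 2603/234

2603/234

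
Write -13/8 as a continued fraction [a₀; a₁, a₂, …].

[-2; 2, 1, 2]

Apply division with remainder until the remainder is 0:
-13 ÷ 8 → quotient -2, remainder 3
8 ÷ 3 → quotient 2, remainder 2
3 ÷ 2 → quotient 1, remainder 1
2 ÷ 1 → quotient 2, remainder 0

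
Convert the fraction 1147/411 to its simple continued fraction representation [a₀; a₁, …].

1147 = 2·411 + 325, so a_0 = 2
411 = 1·325 + 86, so a_1 = 1
325 = 3·86 + 67, so a_2 = 3
86 = 1·67 + 19, so a_3 = 1
67 = 3·19 + 10, so a_4 = 3
19 = 1·10 + 9, so a_5 = 1
10 = 1·9 + 1, so a_6 = 1
9 = 9·1 + 0, so a_7 = 9

[2; 1, 3, 1, 3, 1, 1, 9]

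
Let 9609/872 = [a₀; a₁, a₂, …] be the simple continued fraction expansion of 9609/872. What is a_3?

Repeatedly divide and take the remainder:
9609 = 11·872 + 17, so a_0 = 11
872 = 51·17 + 5, so a_1 = 51
17 = 3·5 + 2, so a_2 = 3
5 = 2·2 + 1, so a_3 = 2

2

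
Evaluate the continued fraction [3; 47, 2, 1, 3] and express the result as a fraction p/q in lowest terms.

1574/521

a_0 = 3: 3/1
a_1 = 47: 142/47
a_2 = 2: 287/95
a_3 = 1: 429/142
a_4 = 3: 1574/521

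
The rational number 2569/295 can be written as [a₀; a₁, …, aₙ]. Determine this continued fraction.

Apply division with remainder until the remainder is 0:
⌊2569/295⌋ = 8, remainder 209
⌊295/209⌋ = 1, remainder 86
⌊209/86⌋ = 2, remainder 37
⌊86/37⌋ = 2, remainder 12
⌊37/12⌋ = 3, remainder 1
⌊12/1⌋ = 12, remainder 0

[8; 1, 2, 2, 3, 12]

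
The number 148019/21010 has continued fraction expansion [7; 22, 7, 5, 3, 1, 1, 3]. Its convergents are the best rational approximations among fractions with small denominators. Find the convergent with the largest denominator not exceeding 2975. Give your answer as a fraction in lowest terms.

a_0 = 7: 7/1  (≤ bound)
a_1 = 22: 155/22  (≤ bound)
a_2 = 7: 1092/155  (≤ bound)
a_3 = 5: 5615/797  (≤ bound)
a_4 = 3: 17937/2546  (≤ bound)
a_5 = 1: 23552/3343  (> 2975, stop)

17937/2546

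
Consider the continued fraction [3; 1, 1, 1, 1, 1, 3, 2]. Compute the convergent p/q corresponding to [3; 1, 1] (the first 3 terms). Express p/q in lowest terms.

7/2

a_0 = 3: 3/1
a_1 = 1: 4/1
a_2 = 1: 7/2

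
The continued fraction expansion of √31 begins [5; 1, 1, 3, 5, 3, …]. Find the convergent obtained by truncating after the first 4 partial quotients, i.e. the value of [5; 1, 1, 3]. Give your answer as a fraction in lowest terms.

a_0 = 5: 5/1
a_1 = 1: 6/1
a_2 = 1: 11/2
a_3 = 3: 39/7

39/7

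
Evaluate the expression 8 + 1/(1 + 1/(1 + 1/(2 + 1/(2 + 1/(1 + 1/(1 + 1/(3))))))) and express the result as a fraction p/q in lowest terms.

893/104

Use the convergent recurrence hₖ = aₖ·hₖ₋₁ + hₖ₋₂ (and likewise for the denominators kₖ):
a_0 = 8: 8/1
a_1 = 1: 9/1
a_2 = 1: 17/2
a_3 = 2: 43/5
a_4 = 2: 103/12
a_5 = 1: 146/17
a_6 = 1: 249/29
a_7 = 3: 893/104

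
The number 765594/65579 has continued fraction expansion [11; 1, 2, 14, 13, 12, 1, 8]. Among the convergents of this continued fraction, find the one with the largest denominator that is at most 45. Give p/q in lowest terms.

List convergents until the denominator exceeds the bound:
a_0 = 11: 11/1  (≤ bound)
a_1 = 1: 12/1  (≤ bound)
a_2 = 2: 35/3  (≤ bound)
a_3 = 14: 502/43  (≤ bound)
a_4 = 13: 6561/562  (> 45, stop)

502/43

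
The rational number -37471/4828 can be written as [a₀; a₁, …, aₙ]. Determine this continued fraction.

[-8; 4, 5, 2, 1, 23, 3]

-37471 ÷ 4828 → quotient -8, remainder 1153
4828 ÷ 1153 → quotient 4, remainder 216
1153 ÷ 216 → quotient 5, remainder 73
216 ÷ 73 → quotient 2, remainder 70
73 ÷ 70 → quotient 1, remainder 3
70 ÷ 3 → quotient 23, remainder 1
3 ÷ 1 → quotient 3, remainder 0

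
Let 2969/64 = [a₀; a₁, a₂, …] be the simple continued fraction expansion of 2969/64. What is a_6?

2969 ÷ 64 → quotient 46, remainder 25
64 ÷ 25 → quotient 2, remainder 14
25 ÷ 14 → quotient 1, remainder 11
14 ÷ 11 → quotient 1, remainder 3
11 ÷ 3 → quotient 3, remainder 2
3 ÷ 2 → quotient 1, remainder 1
2 ÷ 1 → quotient 2, remainder 0

2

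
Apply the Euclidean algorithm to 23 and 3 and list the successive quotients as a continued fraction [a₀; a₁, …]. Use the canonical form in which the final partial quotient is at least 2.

[7; 1, 2]

23 ÷ 3 → quotient 7, remainder 2
3 ÷ 2 → quotient 1, remainder 1
2 ÷ 1 → quotient 2, remainder 0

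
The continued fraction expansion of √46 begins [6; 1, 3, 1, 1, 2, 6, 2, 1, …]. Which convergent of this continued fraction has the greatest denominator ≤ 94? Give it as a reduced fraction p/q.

156/23

a_0 = 6: 6/1  (≤ bound)
a_1 = 1: 7/1  (≤ bound)
a_2 = 3: 27/4  (≤ bound)
a_3 = 1: 34/5  (≤ bound)
a_4 = 1: 61/9  (≤ bound)
a_5 = 2: 156/23  (≤ bound)
a_6 = 6: 997/147  (> 94, stop)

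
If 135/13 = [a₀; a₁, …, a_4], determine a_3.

Run the Euclidean algorithm, recording each quotient:
135 ÷ 13 → quotient 10, remainder 5
13 ÷ 5 → quotient 2, remainder 3
5 ÷ 3 → quotient 1, remainder 2
3 ÷ 2 → quotient 1, remainder 1

1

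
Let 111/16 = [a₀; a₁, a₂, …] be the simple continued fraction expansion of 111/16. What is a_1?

111 = 6·16 + 15, so a_0 = 6
16 = 1·15 + 1, so a_1 = 1

1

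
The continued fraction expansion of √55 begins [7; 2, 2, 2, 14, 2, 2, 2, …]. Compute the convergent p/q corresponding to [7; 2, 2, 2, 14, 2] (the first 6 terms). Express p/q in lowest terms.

2655/358

a_0 = 7: 7/1
a_1 = 2: 15/2
a_2 = 2: 37/5
a_3 = 2: 89/12
a_4 = 14: 1283/173
a_5 = 2: 2655/358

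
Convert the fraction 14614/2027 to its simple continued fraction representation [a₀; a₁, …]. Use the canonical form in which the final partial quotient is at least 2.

14614 ÷ 2027 → quotient 7, remainder 425
2027 ÷ 425 → quotient 4, remainder 327
425 ÷ 327 → quotient 1, remainder 98
327 ÷ 98 → quotient 3, remainder 33
98 ÷ 33 → quotient 2, remainder 32
33 ÷ 32 → quotient 1, remainder 1
32 ÷ 1 → quotient 32, remainder 0

[7; 4, 1, 3, 2, 1, 32]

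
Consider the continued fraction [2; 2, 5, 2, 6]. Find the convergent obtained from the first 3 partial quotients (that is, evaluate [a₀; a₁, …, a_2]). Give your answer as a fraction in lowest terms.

Collapse the nested fraction from the inside out:
Start with 5.
2 + 1/(5/1) = 2 + 1/5 = 11/5
2 + 1/(11/5) = 2 + 5/11 = 27/11

27/11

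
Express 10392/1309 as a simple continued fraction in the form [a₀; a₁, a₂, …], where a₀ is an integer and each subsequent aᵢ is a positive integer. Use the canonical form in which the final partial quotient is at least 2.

10392 ÷ 1309 → quotient 7, remainder 1229
1309 ÷ 1229 → quotient 1, remainder 80
1229 ÷ 80 → quotient 15, remainder 29
80 ÷ 29 → quotient 2, remainder 22
29 ÷ 22 → quotient 1, remainder 7
22 ÷ 7 → quotient 3, remainder 1
7 ÷ 1 → quotient 7, remainder 0

[7; 1, 15, 2, 1, 3, 7]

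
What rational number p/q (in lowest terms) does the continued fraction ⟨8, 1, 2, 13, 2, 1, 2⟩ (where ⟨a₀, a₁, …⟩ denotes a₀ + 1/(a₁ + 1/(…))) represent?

Build up convergents one term at a time:
a_0 = 8: 8/1
a_1 = 1: 9/1
a_2 = 2: 26/3
a_3 = 13: 347/40
a_4 = 2: 720/83
a_5 = 1: 1067/123
a_6 = 2: 2854/329

2854/329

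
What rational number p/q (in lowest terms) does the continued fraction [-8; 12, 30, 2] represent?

-5811/734

Starting at the tail and folding back:
Start with 2.
30 + 1/(2/1) = 30 + 1/2 = 61/2
12 + 1/(61/2) = 12 + 2/61 = 734/61
-8 + 1/(734/61) = -8 + 61/734 = -5811/734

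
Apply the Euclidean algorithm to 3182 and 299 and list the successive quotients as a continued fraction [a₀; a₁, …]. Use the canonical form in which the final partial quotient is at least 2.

[10; 1, 1, 1, 3, 1, 6, 3]

3182 = 10·299 + 192, so a_0 = 10
299 = 1·192 + 107, so a_1 = 1
192 = 1·107 + 85, so a_2 = 1
107 = 1·85 + 22, so a_3 = 1
85 = 3·22 + 19, so a_4 = 3
22 = 1·19 + 3, so a_5 = 1
19 = 6·3 + 1, so a_6 = 6
3 = 3·1 + 0, so a_7 = 3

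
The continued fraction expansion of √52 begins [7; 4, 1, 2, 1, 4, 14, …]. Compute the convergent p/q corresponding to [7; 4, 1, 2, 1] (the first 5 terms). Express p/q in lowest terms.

Start with 1.
2 + 1/(1/1) = 2 + 1/1 = 3/1
1 + 1/(3/1) = 1 + 1/3 = 4/3
4 + 1/(4/3) = 4 + 3/4 = 19/4
7 + 1/(19/4) = 7 + 4/19 = 137/19

137/19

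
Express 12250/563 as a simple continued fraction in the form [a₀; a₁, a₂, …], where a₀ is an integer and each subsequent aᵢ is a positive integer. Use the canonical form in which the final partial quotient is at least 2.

[21; 1, 3, 7, 6, 3]

12250 ÷ 563 → quotient 21, remainder 427
563 ÷ 427 → quotient 1, remainder 136
427 ÷ 136 → quotient 3, remainder 19
136 ÷ 19 → quotient 7, remainder 3
19 ÷ 3 → quotient 6, remainder 1
3 ÷ 1 → quotient 3, remainder 0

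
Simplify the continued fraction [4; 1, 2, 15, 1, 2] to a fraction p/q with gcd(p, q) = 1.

673/144

a_0 = 4: 4/1
a_1 = 1: 5/1
a_2 = 2: 14/3
a_3 = 15: 215/46
a_4 = 1: 229/49
a_5 = 2: 673/144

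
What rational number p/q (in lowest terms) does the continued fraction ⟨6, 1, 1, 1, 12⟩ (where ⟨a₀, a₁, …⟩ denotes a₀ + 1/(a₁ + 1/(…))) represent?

Compute successive convergents:
a_0 = 6: 6/1
a_1 = 1: 7/1
a_2 = 1: 13/2
a_3 = 1: 20/3
a_4 = 12: 253/38

253/38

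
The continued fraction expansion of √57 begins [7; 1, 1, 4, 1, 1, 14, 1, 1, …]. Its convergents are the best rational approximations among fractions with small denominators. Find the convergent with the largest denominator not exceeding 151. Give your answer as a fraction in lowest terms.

List convergents until the denominator exceeds the bound:
a_0 = 7: 7/1  (≤ bound)
a_1 = 1: 8/1  (≤ bound)
a_2 = 1: 15/2  (≤ bound)
a_3 = 4: 68/9  (≤ bound)
a_4 = 1: 83/11  (≤ bound)
a_5 = 1: 151/20  (≤ bound)
a_6 = 14: 2197/291  (> 151, stop)

151/20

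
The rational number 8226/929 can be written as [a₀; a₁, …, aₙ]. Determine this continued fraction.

⌊8226/929⌋ = 8, remainder 794
⌊929/794⌋ = 1, remainder 135
⌊794/135⌋ = 5, remainder 119
⌊135/119⌋ = 1, remainder 16
⌊119/16⌋ = 7, remainder 7
⌊16/7⌋ = 2, remainder 2
⌊7/2⌋ = 3, remainder 1
⌊2/1⌋ = 2, remainder 0

[8; 1, 5, 1, 7, 2, 3, 2]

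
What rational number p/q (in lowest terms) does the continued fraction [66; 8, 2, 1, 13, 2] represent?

Start with 2.
13 + 1/(2/1) = 13 + 1/2 = 27/2
1 + 1/(27/2) = 1 + 2/27 = 29/27
2 + 1/(29/27) = 2 + 27/29 = 85/29
8 + 1/(85/29) = 8 + 29/85 = 709/85
66 + 1/(709/85) = 66 + 85/709 = 46879/709

46879/709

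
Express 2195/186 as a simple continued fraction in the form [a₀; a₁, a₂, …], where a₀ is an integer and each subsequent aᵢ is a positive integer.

Run the Euclidean algorithm, recording each quotient:
2195 ÷ 186 → quotient 11, remainder 149
186 ÷ 149 → quotient 1, remainder 37
149 ÷ 37 → quotient 4, remainder 1
37 ÷ 1 → quotient 37, remainder 0

[11; 1, 4, 37]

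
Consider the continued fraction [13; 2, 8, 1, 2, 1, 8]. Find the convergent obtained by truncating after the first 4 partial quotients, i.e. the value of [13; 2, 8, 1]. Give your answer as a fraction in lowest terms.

256/19

Use the convergent recurrence hₖ = aₖ·hₖ₋₁ + hₖ₋₂ (and likewise for the denominators kₖ):
a_0 = 13: 13/1
a_1 = 2: 27/2
a_2 = 8: 229/17
a_3 = 1: 256/19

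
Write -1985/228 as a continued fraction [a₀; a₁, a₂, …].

Apply division with remainder until the remainder is 0:
-1985 ÷ 228 → quotient -9, remainder 67
228 ÷ 67 → quotient 3, remainder 27
67 ÷ 27 → quotient 2, remainder 13
27 ÷ 13 → quotient 2, remainder 1
13 ÷ 1 → quotient 13, remainder 0

[-9; 3, 2, 2, 13]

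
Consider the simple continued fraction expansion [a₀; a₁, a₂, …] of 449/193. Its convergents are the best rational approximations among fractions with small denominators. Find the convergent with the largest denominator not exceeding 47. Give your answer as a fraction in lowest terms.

107/46

a_0 = 2: 2/1  (≤ bound)
a_1 = 3: 7/3  (≤ bound)
a_2 = 15: 107/46  (≤ bound)
a_3 = 1: 114/49  (> 47, stop)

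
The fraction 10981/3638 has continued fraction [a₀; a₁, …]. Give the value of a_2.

3

10981 ÷ 3638 → quotient 3, remainder 67
3638 ÷ 67 → quotient 54, remainder 20
67 ÷ 20 → quotient 3, remainder 7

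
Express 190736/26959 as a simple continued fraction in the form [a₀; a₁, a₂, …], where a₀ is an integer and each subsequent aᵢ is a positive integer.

[7; 13, 3, 15, 2, 1, 6, 2]

Apply division with remainder until the remainder is 0:
190736 ÷ 26959 → quotient 7, remainder 2023
26959 ÷ 2023 → quotient 13, remainder 660
2023 ÷ 660 → quotient 3, remainder 43
660 ÷ 43 → quotient 15, remainder 15
43 ÷ 15 → quotient 2, remainder 13
15 ÷ 13 → quotient 1, remainder 2
13 ÷ 2 → quotient 6, remainder 1
2 ÷ 1 → quotient 2, remainder 0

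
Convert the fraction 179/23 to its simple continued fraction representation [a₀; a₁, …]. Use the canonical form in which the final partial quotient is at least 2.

[7; 1, 3, 1, 1, 2]

179 ÷ 23 → quotient 7, remainder 18
23 ÷ 18 → quotient 1, remainder 5
18 ÷ 5 → quotient 3, remainder 3
5 ÷ 3 → quotient 1, remainder 2
3 ÷ 2 → quotient 1, remainder 1
2 ÷ 1 → quotient 2, remainder 0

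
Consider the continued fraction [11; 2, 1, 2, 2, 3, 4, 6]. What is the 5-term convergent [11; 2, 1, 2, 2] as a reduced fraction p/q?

216/19

Build up convergents one term at a time:
a_0 = 11: 11/1
a_1 = 2: 23/2
a_2 = 1: 34/3
a_3 = 2: 91/8
a_4 = 2: 216/19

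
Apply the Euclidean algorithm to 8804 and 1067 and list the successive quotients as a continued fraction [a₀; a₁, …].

[8; 3, 1, 52, 1, 1, 2]

8804 = 8·1067 + 268, so a_0 = 8
1067 = 3·268 + 263, so a_1 = 3
268 = 1·263 + 5, so a_2 = 1
263 = 52·5 + 3, so a_3 = 52
5 = 1·3 + 2, so a_4 = 1
3 = 1·2 + 1, so a_5 = 1
2 = 2·1 + 0, so a_6 = 2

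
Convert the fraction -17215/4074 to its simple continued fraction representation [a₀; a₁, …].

Repeatedly divide and take the remainder:
⌊-17215/4074⌋ = -5, remainder 3155
⌊4074/3155⌋ = 1, remainder 919
⌊3155/919⌋ = 3, remainder 398
⌊919/398⌋ = 2, remainder 123
⌊398/123⌋ = 3, remainder 29
⌊123/29⌋ = 4, remainder 7
⌊29/7⌋ = 4, remainder 1
⌊7/1⌋ = 7, remainder 0

[-5; 1, 3, 2, 3, 4, 4, 7]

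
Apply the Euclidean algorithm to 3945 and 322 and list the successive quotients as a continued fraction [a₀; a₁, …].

Repeatedly divide and take the remainder:
⌊3945/322⌋ = 12, remainder 81
⌊322/81⌋ = 3, remainder 79
⌊81/79⌋ = 1, remainder 2
⌊79/2⌋ = 39, remainder 1
⌊2/1⌋ = 2, remainder 0

[12; 3, 1, 39, 2]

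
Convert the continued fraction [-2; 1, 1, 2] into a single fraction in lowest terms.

a_0 = -2: -2/1
a_1 = 1: -1/1
a_2 = 1: -3/2
a_3 = 2: -7/5

-7/5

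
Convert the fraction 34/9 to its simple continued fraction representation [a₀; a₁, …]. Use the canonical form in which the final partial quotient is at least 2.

[3; 1, 3, 2]

Apply division with remainder until the remainder is 0:
⌊34/9⌋ = 3, remainder 7
⌊9/7⌋ = 1, remainder 2
⌊7/2⌋ = 3, remainder 1
⌊2/1⌋ = 2, remainder 0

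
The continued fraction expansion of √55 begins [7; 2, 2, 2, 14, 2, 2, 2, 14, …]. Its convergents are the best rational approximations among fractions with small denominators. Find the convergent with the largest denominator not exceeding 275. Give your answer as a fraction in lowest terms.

1283/173

a_0 = 7: 7/1  (≤ bound)
a_1 = 2: 15/2  (≤ bound)
a_2 = 2: 37/5  (≤ bound)
a_3 = 2: 89/12  (≤ bound)
a_4 = 14: 1283/173  (≤ bound)
a_5 = 2: 2655/358  (> 275, stop)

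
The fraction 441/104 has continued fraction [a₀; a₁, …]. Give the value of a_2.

Repeatedly divide and take the remainder:
441 ÷ 104 → quotient 4, remainder 25
104 ÷ 25 → quotient 4, remainder 4
25 ÷ 4 → quotient 6, remainder 1

6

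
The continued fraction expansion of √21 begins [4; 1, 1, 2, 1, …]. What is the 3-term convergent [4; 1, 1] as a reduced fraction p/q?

Start with 1.
1 + 1/(1/1) = 1 + 1/1 = 2/1
4 + 1/(2/1) = 4 + 1/2 = 9/2

9/2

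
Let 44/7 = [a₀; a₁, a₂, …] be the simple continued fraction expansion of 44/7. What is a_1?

⌊44/7⌋ = 6, remainder 2
⌊7/2⌋ = 3, remainder 1

3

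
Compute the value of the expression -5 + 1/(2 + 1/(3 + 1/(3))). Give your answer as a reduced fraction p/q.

-105/23

a_0 = -5: -5/1
a_1 = 2: -9/2
a_2 = 3: -32/7
a_3 = 3: -105/23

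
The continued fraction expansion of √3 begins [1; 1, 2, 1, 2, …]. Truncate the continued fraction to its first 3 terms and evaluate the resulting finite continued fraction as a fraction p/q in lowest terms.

Start with 2.
1 + 1/(2/1) = 1 + 1/2 = 3/2
1 + 1/(3/2) = 1 + 2/3 = 5/3

5/3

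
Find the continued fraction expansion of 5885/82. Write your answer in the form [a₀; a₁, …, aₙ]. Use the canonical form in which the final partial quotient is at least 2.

[71; 1, 3, 3, 6]

5885 = 71·82 + 63, so a_0 = 71
82 = 1·63 + 19, so a_1 = 1
63 = 3·19 + 6, so a_2 = 3
19 = 3·6 + 1, so a_3 = 3
6 = 6·1 + 0, so a_4 = 6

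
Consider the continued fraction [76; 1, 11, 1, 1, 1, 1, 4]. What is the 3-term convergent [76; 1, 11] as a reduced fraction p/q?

Use the convergent recurrence hₖ = aₖ·hₖ₋₁ + hₖ₋₂ (and likewise for the denominators kₖ):
a_0 = 76: 76/1
a_1 = 1: 77/1
a_2 = 11: 923/12

923/12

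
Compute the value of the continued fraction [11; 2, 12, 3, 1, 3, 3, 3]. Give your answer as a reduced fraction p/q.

47483/4136

Build up convergents one term at a time:
a_0 = 11: 11/1
a_1 = 2: 23/2
a_2 = 12: 287/25
a_3 = 3: 884/77
a_4 = 1: 1171/102
a_5 = 3: 4397/383
a_6 = 3: 14362/1251
a_7 = 3: 47483/4136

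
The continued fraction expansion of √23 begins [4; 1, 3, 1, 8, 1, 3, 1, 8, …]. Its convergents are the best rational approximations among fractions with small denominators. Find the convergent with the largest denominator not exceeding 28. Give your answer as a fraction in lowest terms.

24/5

List convergents until the denominator exceeds the bound:
a_0 = 4: 4/1  (≤ bound)
a_1 = 1: 5/1  (≤ bound)
a_2 = 3: 19/4  (≤ bound)
a_3 = 1: 24/5  (≤ bound)
a_4 = 8: 211/44  (> 28, stop)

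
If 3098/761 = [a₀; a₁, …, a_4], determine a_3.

1

3098 = 4·761 + 54, so a_0 = 4
761 = 14·54 + 5, so a_1 = 14
54 = 10·5 + 4, so a_2 = 10
5 = 1·4 + 1, so a_3 = 1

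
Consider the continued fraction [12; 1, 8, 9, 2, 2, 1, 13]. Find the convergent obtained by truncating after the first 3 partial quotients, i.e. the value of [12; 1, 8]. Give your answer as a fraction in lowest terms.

Compute successive convergents:
a_0 = 12: 12/1
a_1 = 1: 13/1
a_2 = 8: 116/9

116/9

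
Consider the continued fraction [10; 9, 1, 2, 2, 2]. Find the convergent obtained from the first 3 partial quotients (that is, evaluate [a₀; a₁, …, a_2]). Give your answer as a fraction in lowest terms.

101/10

Start with 1.
9 + 1/(1/1) = 9 + 1/1 = 10/1
10 + 1/(10/1) = 10 + 1/10 = 101/10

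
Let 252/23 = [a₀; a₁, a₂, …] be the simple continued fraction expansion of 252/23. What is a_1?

1

Apply division with remainder until the remainder is 0:
252 ÷ 23 → quotient 10, remainder 22
23 ÷ 22 → quotient 1, remainder 1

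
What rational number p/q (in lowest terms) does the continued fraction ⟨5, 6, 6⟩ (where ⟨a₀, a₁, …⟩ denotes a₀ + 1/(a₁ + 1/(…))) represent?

Compute successive convergents:
a_0 = 5: 5/1
a_1 = 6: 31/6
a_2 = 6: 191/37

191/37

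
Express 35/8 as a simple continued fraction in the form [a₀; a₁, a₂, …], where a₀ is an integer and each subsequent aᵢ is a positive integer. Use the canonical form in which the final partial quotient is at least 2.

35 = 4·8 + 3, so a_0 = 4
8 = 2·3 + 2, so a_1 = 2
3 = 1·2 + 1, so a_2 = 1
2 = 2·1 + 0, so a_3 = 2

[4; 2, 1, 2]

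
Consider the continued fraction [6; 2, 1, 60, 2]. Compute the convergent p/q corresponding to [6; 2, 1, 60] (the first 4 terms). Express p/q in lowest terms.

1153/182

Start with 60.
1 + 1/(60/1) = 1 + 1/60 = 61/60
2 + 1/(61/60) = 2 + 60/61 = 182/61
6 + 1/(182/61) = 6 + 61/182 = 1153/182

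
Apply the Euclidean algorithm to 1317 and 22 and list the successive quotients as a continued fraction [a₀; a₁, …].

1317 = 59·22 + 19, so a_0 = 59
22 = 1·19 + 3, so a_1 = 1
19 = 6·3 + 1, so a_2 = 6
3 = 3·1 + 0, so a_3 = 3

[59; 1, 6, 3]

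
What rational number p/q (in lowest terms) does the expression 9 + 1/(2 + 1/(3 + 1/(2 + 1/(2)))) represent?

a_0 = 9: 9/1
a_1 = 2: 19/2
a_2 = 3: 66/7
a_3 = 2: 151/16
a_4 = 2: 368/39

368/39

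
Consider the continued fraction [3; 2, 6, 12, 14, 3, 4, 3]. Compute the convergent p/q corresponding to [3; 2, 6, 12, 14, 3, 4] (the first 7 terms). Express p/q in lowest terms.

Use the convergent recurrence hₖ = aₖ·hₖ₋₁ + hₖ₋₂ (and likewise for the denominators kₖ):
a_0 = 3: 3/1
a_1 = 2: 7/2
a_2 = 6: 45/13
a_3 = 12: 547/158
a_4 = 14: 7703/2225
a_5 = 3: 23656/6833
a_6 = 4: 102327/29557

102327/29557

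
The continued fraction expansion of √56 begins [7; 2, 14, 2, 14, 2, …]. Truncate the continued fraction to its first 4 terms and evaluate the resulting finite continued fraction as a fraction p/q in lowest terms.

a_0 = 7: 7/1
a_1 = 2: 15/2
a_2 = 14: 217/29
a_3 = 2: 449/60

449/60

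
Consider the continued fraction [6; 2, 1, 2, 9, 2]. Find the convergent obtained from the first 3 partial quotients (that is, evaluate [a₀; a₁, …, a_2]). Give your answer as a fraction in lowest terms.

a_0 = 6: 6/1
a_1 = 2: 13/2
a_2 = 1: 19/3

19/3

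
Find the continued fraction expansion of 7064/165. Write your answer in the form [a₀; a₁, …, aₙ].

[42; 1, 4, 3, 10]

Repeatedly divide and take the remainder:
7064 ÷ 165 → quotient 42, remainder 134
165 ÷ 134 → quotient 1, remainder 31
134 ÷ 31 → quotient 4, remainder 10
31 ÷ 10 → quotient 3, remainder 1
10 ÷ 1 → quotient 10, remainder 0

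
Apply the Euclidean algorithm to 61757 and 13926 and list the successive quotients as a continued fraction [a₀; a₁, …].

Run the Euclidean algorithm, recording each quotient:
61757 = 4·13926 + 6053, so a_0 = 4
13926 = 2·6053 + 1820, so a_1 = 2
6053 = 3·1820 + 593, so a_2 = 3
1820 = 3·593 + 41, so a_3 = 3
593 = 14·41 + 19, so a_4 = 14
41 = 2·19 + 3, so a_5 = 2
19 = 6·3 + 1, so a_6 = 6
3 = 3·1 + 0, so a_7 = 3

[4; 2, 3, 3, 14, 2, 6, 3]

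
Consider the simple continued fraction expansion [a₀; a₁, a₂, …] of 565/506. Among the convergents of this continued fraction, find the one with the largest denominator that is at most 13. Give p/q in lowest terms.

10/9

a_0 = 1: 1/1  (≤ bound)
a_1 = 8: 9/8  (≤ bound)
a_2 = 1: 10/9  (≤ bound)
a_3 = 1: 19/17  (> 13, stop)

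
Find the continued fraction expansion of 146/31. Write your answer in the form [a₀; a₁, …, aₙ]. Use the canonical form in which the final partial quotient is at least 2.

[4; 1, 2, 2, 4]

146 = 4·31 + 22, so a_0 = 4
31 = 1·22 + 9, so a_1 = 1
22 = 2·9 + 4, so a_2 = 2
9 = 2·4 + 1, so a_3 = 2
4 = 4·1 + 0, so a_4 = 4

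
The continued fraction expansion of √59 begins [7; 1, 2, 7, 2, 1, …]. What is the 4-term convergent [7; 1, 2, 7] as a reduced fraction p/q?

169/22

Start with 7.
2 + 1/(7/1) = 2 + 1/7 = 15/7
1 + 1/(15/7) = 1 + 7/15 = 22/15
7 + 1/(22/15) = 7 + 15/22 = 169/22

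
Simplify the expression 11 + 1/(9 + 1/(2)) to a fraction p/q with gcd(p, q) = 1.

211/19

a_0 = 11: 11/1
a_1 = 9: 100/9
a_2 = 2: 211/19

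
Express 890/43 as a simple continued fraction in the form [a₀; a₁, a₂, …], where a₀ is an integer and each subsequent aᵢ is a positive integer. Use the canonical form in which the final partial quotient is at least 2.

890 = 20·43 + 30, so a_0 = 20
43 = 1·30 + 13, so a_1 = 1
30 = 2·13 + 4, so a_2 = 2
13 = 3·4 + 1, so a_3 = 3
4 = 4·1 + 0, so a_4 = 4

[20; 1, 2, 3, 4]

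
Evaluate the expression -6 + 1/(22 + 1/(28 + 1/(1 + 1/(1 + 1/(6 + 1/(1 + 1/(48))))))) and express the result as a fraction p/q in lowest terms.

Use the convergent recurrence hₖ = aₖ·hₖ₋₁ + hₖ₋₂ (and likewise for the denominators kₖ):
a_0 = -6: -6/1
a_1 = 22: -131/22
a_2 = 28: -3674/617
a_3 = 1: -3805/639
a_4 = 1: -7479/1256
a_5 = 6: -48679/8175
a_6 = 1: -56158/9431
a_7 = 48: -2744263/460863

-2744263/460863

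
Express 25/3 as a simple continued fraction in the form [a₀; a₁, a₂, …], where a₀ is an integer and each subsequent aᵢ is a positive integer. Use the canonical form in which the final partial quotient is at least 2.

[8; 3]

Run the Euclidean algorithm, recording each quotient:
25 ÷ 3 → quotient 8, remainder 1
3 ÷ 1 → quotient 3, remainder 0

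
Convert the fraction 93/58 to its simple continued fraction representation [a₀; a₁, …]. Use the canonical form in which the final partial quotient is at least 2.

⌊93/58⌋ = 1, remainder 35
⌊58/35⌋ = 1, remainder 23
⌊35/23⌋ = 1, remainder 12
⌊23/12⌋ = 1, remainder 11
⌊12/11⌋ = 1, remainder 1
⌊11/1⌋ = 11, remainder 0

[1; 1, 1, 1, 1, 11]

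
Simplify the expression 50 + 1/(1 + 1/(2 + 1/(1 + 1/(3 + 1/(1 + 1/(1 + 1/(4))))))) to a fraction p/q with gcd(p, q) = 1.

Start with 4.
1 + 1/(4/1) = 1 + 1/4 = 5/4
1 + 1/(5/4) = 1 + 4/5 = 9/5
3 + 1/(9/5) = 3 + 5/9 = 32/9
1 + 1/(32/9) = 1 + 9/32 = 41/32
2 + 1/(41/32) = 2 + 32/41 = 114/41
1 + 1/(114/41) = 1 + 41/114 = 155/114
50 + 1/(155/114) = 50 + 114/155 = 7864/155

7864/155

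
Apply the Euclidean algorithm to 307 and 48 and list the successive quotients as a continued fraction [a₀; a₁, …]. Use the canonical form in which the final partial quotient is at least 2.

[6; 2, 1, 1, 9]

Repeatedly divide and take the remainder:
⌊307/48⌋ = 6, remainder 19
⌊48/19⌋ = 2, remainder 10
⌊19/10⌋ = 1, remainder 9
⌊10/9⌋ = 1, remainder 1
⌊9/1⌋ = 9, remainder 0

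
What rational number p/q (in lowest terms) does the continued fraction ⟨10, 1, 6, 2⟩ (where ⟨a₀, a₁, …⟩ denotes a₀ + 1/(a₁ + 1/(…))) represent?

163/15

a_0 = 10: 10/1
a_1 = 1: 11/1
a_2 = 6: 76/7
a_3 = 2: 163/15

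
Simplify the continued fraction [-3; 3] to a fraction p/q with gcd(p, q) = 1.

Start with 3.
-3 + 1/(3/1) = -3 + 1/3 = -8/3

-8/3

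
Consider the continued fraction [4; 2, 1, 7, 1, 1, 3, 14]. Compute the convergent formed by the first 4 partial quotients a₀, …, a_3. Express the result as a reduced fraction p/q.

a_0 = 4: 4/1
a_1 = 2: 9/2
a_2 = 1: 13/3
a_3 = 7: 100/23

100/23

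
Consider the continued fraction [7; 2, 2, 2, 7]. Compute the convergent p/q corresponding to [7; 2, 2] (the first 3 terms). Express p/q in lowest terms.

Use the convergent recurrence hₖ = aₖ·hₖ₋₁ + hₖ₋₂ (and likewise for the denominators kₖ):
a_0 = 7: 7/1
a_1 = 2: 15/2
a_2 = 2: 37/5

37/5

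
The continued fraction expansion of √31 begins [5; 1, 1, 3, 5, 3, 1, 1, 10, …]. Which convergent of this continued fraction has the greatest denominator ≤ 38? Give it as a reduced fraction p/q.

a_0 = 5: 5/1  (≤ bound)
a_1 = 1: 6/1  (≤ bound)
a_2 = 1: 11/2  (≤ bound)
a_3 = 3: 39/7  (≤ bound)
a_4 = 5: 206/37  (≤ bound)
a_5 = 3: 657/118  (> 38, stop)

206/37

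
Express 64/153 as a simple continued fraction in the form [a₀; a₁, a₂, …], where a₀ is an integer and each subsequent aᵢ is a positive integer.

64 ÷ 153 → quotient 0, remainder 64
153 ÷ 64 → quotient 2, remainder 25
64 ÷ 25 → quotient 2, remainder 14
25 ÷ 14 → quotient 1, remainder 11
14 ÷ 11 → quotient 1, remainder 3
11 ÷ 3 → quotient 3, remainder 2
3 ÷ 2 → quotient 1, remainder 1
2 ÷ 1 → quotient 2, remainder 0

[0; 2, 2, 1, 1, 3, 1, 2]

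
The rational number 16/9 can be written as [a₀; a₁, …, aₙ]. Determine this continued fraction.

[1; 1, 3, 2]

16 ÷ 9 → quotient 1, remainder 7
9 ÷ 7 → quotient 1, remainder 2
7 ÷ 2 → quotient 3, remainder 1
2 ÷ 1 → quotient 2, remainder 0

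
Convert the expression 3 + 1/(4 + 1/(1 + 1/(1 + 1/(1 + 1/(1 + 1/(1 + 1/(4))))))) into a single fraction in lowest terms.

a_0 = 3: 3/1
a_1 = 4: 13/4
a_2 = 1: 16/5
a_3 = 1: 29/9
a_4 = 1: 45/14
a_5 = 1: 74/23
a_6 = 1: 119/37
a_7 = 4: 550/171

550/171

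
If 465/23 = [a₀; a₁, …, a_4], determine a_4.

2

⌊465/23⌋ = 20, remainder 5
⌊23/5⌋ = 4, remainder 3
⌊5/3⌋ = 1, remainder 2
⌊3/2⌋ = 1, remainder 1
⌊2/1⌋ = 2, remainder 0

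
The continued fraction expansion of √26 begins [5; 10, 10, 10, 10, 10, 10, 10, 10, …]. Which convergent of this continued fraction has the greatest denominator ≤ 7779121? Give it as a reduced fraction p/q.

5357035/1050601

List convergents until the denominator exceeds the bound:
a_0 = 5: 5/1  (≤ bound)
a_1 = 10: 51/10  (≤ bound)
a_2 = 10: 515/101  (≤ bound)
a_3 = 10: 5201/1020  (≤ bound)
a_4 = 10: 52525/10301  (≤ bound)
a_5 = 10: 530451/104030  (≤ bound)
a_6 = 10: 5357035/1050601  (≤ bound)
a_7 = 10: 54100801/10610040  (> 7779121, stop)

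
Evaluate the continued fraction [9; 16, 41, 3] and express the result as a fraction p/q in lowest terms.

Start with 3.
41 + 1/(3/1) = 41 + 1/3 = 124/3
16 + 1/(124/3) = 16 + 3/124 = 1987/124
9 + 1/(1987/124) = 9 + 124/1987 = 18007/1987

18007/1987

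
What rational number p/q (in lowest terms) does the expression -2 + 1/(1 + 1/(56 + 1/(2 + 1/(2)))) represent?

a_0 = -2: -2/1
a_1 = 1: -1/1
a_2 = 56: -58/57
a_3 = 2: -117/115
a_4 = 2: -292/287

-292/287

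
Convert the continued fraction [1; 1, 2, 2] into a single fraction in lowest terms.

12/7

Collapse the nested fraction from the inside out:
Start with 2.
2 + 1/(2/1) = 2 + 1/2 = 5/2
1 + 1/(5/2) = 1 + 2/5 = 7/5
1 + 1/(7/5) = 1 + 5/7 = 12/7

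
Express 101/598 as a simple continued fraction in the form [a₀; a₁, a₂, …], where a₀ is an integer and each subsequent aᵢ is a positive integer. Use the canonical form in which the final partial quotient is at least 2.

[0; 5, 1, 11, 1, 1, 1, 2]

Run the Euclidean algorithm, recording each quotient:
⌊101/598⌋ = 0, remainder 101
⌊598/101⌋ = 5, remainder 93
⌊101/93⌋ = 1, remainder 8
⌊93/8⌋ = 11, remainder 5
⌊8/5⌋ = 1, remainder 3
⌊5/3⌋ = 1, remainder 2
⌊3/2⌋ = 1, remainder 1
⌊2/1⌋ = 2, remainder 0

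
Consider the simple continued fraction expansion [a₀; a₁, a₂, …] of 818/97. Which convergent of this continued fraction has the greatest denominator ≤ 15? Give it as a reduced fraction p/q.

59/7

a_0 = 8: 8/1  (≤ bound)
a_1 = 2: 17/2  (≤ bound)
a_2 = 3: 59/7  (≤ bound)
a_3 = 4: 253/30  (> 15, stop)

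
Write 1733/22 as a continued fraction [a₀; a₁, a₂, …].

1733 = 78·22 + 17, so a_0 = 78
22 = 1·17 + 5, so a_1 = 1
17 = 3·5 + 2, so a_2 = 3
5 = 2·2 + 1, so a_3 = 2
2 = 2·1 + 0, so a_4 = 2

[78; 1, 3, 2, 2]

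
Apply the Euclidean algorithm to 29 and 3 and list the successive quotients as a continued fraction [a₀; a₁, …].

[9; 1, 2]

Apply division with remainder until the remainder is 0:
⌊29/3⌋ = 9, remainder 2
⌊3/2⌋ = 1, remainder 1
⌊2/1⌋ = 2, remainder 0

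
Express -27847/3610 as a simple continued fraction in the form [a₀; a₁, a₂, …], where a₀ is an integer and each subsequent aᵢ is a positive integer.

Repeatedly divide and take the remainder:
-27847 ÷ 3610 → quotient -8, remainder 1033
3610 ÷ 1033 → quotient 3, remainder 511
1033 ÷ 511 → quotient 2, remainder 11
511 ÷ 11 → quotient 46, remainder 5
11 ÷ 5 → quotient 2, remainder 1
5 ÷ 1 → quotient 5, remainder 0

[-8; 3, 2, 46, 2, 5]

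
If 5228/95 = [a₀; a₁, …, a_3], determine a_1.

5228 = 55·95 + 3, so a_0 = 55
95 = 31·3 + 2, so a_1 = 31

31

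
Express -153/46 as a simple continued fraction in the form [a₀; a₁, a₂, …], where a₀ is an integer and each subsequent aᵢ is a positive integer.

Repeatedly divide and take the remainder:
⌊-153/46⌋ = -4, remainder 31
⌊46/31⌋ = 1, remainder 15
⌊31/15⌋ = 2, remainder 1
⌊15/1⌋ = 15, remainder 0

[-4; 1, 2, 15]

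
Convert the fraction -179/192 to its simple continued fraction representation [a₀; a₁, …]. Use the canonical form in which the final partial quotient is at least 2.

⌊-179/192⌋ = -1, remainder 13
⌊192/13⌋ = 14, remainder 10
⌊13/10⌋ = 1, remainder 3
⌊10/3⌋ = 3, remainder 1
⌊3/1⌋ = 3, remainder 0

[-1; 14, 1, 3, 3]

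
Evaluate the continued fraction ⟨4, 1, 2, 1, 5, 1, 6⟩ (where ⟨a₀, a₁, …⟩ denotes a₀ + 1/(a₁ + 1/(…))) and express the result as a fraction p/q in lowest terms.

Start with 6.
1 + 1/(6/1) = 1 + 1/6 = 7/6
5 + 1/(7/6) = 5 + 6/7 = 41/7
1 + 1/(41/7) = 1 + 7/41 = 48/41
2 + 1/(48/41) = 2 + 41/48 = 137/48
1 + 1/(137/48) = 1 + 48/137 = 185/137
4 + 1/(185/137) = 4 + 137/185 = 877/185

877/185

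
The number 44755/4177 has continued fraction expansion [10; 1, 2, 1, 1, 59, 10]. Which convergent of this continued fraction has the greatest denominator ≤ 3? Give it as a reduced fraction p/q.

List convergents until the denominator exceeds the bound:
a_0 = 10: 10/1  (≤ bound)
a_1 = 1: 11/1  (≤ bound)
a_2 = 2: 32/3  (≤ bound)
a_3 = 1: 43/4  (> 3, stop)

32/3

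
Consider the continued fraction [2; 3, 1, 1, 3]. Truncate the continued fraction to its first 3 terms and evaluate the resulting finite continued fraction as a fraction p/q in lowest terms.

a_0 = 2: 2/1
a_1 = 3: 7/3
a_2 = 1: 9/4

9/4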